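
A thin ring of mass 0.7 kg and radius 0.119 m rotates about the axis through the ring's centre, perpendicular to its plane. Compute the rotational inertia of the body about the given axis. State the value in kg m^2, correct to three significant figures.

0.00991

I_cm = MR² = (0.7)(0.119)² = 0.0099127 kg m^2; axis through the centre, so I = 0.0099127 kg m^2.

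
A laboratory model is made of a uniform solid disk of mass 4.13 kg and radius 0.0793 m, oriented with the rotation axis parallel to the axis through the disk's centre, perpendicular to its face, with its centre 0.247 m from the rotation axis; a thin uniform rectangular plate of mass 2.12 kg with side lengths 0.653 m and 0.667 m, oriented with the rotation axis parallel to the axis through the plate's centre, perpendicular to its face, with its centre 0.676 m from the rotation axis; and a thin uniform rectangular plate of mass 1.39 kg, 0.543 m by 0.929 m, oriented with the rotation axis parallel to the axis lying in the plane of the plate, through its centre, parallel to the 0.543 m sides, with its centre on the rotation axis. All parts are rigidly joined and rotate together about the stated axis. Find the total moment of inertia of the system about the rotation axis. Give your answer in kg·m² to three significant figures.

Solid disk: I_cm = (1/2)MR² = (1/2)(4.13)(0.0793)² = 0.012986 kg·m²; centre at d = 0.247 m, so I = I_cm + Md² gives I = 0.012986 + (4.13)(0.247)² = 0.26495 kg·m².
Rectangular plate: I_cm = (1/12)M(a²+b²) = (1/12)(2.12)[(0.653)² + (0.667)²] = 0.15393 kg·m²; centre at d = 0.676 m, so I = I_cm + Md² gives I = 0.15393 + (2.12)(0.676)² = 1.1227 kg·m².
Rectangular plate: I_cm = (1/12)Mb² = (1/12)(1.39)(0.929)² = 0.099969 kg·m²; axis through the centre, so I = 0.099969 kg·m².
Total I = 0.26495 + 1.1227 + 0.099969 = 1.4876 kg·m².

1.49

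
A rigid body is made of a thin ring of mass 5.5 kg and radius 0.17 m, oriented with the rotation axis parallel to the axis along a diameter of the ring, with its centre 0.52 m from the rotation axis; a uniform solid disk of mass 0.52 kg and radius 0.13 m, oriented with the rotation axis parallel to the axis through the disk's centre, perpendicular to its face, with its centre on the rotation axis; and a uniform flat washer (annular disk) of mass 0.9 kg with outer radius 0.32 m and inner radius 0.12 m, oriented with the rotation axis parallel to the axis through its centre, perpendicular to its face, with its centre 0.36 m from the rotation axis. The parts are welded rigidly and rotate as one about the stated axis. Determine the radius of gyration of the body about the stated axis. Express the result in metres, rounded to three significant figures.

0.501

Thin ring: I_cm = (1/2)MR² = (1/2)(5.5)(0.17)² = 0.079475 kg m²; centre at d = 0.52 m, so I = I_cm + Md² gives I = 0.079475 + (5.5)(0.52)² = 1.5667 kg m².
Solid disk: I_cm = (1/2)MR² = (1/2)(0.52)(0.13)² = 0.004394 kg m²; axis through the centre, so I = 0.004394 kg m².
Annular disk: I_cm = (1/2)M(R²+r²) = (1/2)(0.9)[(0.32)² + (0.12)²] = 0.05256 kg m²; centre at d = 0.36 m, so I = I_cm + Md² gives I = 0.05256 + (0.9)(0.36)² = 0.1692 kg m².
Total I = 1.7403 kg m²; total mass M = 6.92 kg.
k = √(I/M) = √(1.7403/6.92) = 0.50148 m.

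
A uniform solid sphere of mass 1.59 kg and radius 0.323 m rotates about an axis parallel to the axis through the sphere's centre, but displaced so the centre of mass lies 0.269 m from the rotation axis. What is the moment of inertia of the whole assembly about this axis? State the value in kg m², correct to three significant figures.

0.181

I_cm = (2/5)MR² = (2/5)(1.59)(0.323)² = 0.066353 kg m²; centre at d = 0.269 m, so I = I_cm + Md² gives I = 0.066353 + (1.59)(0.269)² = 0.18141 kg m².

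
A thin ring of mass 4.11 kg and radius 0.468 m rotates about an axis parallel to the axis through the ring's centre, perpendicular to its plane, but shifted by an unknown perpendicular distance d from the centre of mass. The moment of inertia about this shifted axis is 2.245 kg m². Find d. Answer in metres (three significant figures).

0.572

About the centre-of-mass axis, I_cm = MR² = (4.11)(0.468)² = 0.90019 kg m².
Parallel axis theorem: I = I_cm + Md², so Md² = 2.245 − 0.90019 = 1.3448 kg m².
d = √(1.3448 / 4.11) = 0.57202 m.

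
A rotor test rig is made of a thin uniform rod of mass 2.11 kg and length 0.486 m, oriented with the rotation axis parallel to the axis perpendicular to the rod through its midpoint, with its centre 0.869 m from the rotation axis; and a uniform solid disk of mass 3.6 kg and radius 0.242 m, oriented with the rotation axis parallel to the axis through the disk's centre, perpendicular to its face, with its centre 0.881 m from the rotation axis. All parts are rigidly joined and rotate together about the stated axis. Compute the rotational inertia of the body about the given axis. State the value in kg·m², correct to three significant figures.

Thin rod: I_cm = (1/12)ML² = (1/12)(2.11)(0.486)² = 0.041531 kg·m²; centre at d = 0.869 m, so the parallel axis theorem gives I = 0.041531 + (2.11)(0.869)² = 1.6349 kg·m².
Solid disk: I_cm = (1/2)MR² = (1/2)(3.6)(0.242)² = 0.10542 kg·m²; centre at d = 0.881 m, so the parallel axis theorem gives I = 0.10542 + (3.6)(0.881)² = 2.8996 kg·m².
Total I = 1.6349 + 2.8996 = 4.5345 kg·m².

4.53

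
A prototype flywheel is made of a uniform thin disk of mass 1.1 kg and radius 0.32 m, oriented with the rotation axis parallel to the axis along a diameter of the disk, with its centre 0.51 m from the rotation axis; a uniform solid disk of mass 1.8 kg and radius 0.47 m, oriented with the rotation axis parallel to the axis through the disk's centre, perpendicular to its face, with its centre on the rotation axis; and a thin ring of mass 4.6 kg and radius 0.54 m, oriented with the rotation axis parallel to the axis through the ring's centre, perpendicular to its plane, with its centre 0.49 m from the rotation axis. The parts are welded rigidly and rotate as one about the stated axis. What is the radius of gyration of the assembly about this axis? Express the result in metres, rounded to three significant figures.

Thin disk: I_cm = (1/4)MR² = (1/4)(1.1)(0.32)² = 0.02816 kg m²; centre at d = 0.51 m, so I = I_cm + Md² gives I = 0.02816 + (1.1)(0.51)² = 0.31427 kg m².
Solid disk: I_cm = (1/2)MR² = (1/2)(1.8)(0.47)² = 0.19881 kg m²; axis through the centre, so I = 0.19881 kg m².
Thin ring: I_cm = MR² = (4.6)(0.54)² = 1.3414 kg m²; centre at d = 0.49 m, so I = I_cm + Md² gives I = 1.3414 + (4.6)(0.49)² = 2.4458 kg m².
Total I = 2.9589 kg m²; total mass M = 7.5 kg.
k = √(I/M) = √(2.9589/7.5) = 0.62811 m.

0.628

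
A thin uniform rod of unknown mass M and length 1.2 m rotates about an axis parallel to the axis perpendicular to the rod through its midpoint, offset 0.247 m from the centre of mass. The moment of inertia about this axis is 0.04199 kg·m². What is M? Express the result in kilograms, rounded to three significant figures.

I = I_cm + Md² = (1/12)ML² + Md² = M·[0.0833333·(1.2)² + (0.247)²] = M·0.18101.
So M = 0.04199 / 0.18101 = 0.23198 kg.

0.232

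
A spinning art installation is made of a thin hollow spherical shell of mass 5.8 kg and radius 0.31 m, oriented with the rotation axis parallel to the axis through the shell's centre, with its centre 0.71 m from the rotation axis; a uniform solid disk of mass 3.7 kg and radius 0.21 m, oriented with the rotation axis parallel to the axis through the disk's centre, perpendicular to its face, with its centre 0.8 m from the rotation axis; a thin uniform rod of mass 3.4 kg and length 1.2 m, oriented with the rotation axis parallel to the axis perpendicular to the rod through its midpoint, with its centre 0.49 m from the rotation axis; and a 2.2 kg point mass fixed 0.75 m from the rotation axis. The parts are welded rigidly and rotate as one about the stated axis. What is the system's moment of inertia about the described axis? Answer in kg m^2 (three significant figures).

8.21

Spherical shell: I_cm = (2/3)MR² = (2/3)(5.8)(0.31)² = 0.37159 kg m^2; centre at d = 0.71 m, so I = I_cm + Md² gives I = 0.37159 + (5.8)(0.71)² = 3.2954 kg m^2.
Solid disk: I_cm = (1/2)MR² = (1/2)(3.7)(0.21)² = 0.081585 kg m^2; centre at d = 0.8 m, so I = I_cm + Md² gives I = 0.081585 + (3.7)(0.8)² = 2.4496 kg m^2.
Thin rod: I_cm = (1/12)ML² = (1/12)(3.4)(1.2)² = 0.408 kg m^2; centre at d = 0.49 m, so I = I_cm + Md² gives I = 0.408 + (3.4)(0.49)² = 1.2243 kg m^2.
Point mass: I_cm = 0; centre at d = 0.75 m, so I = I_cm + Md² gives I = 0 + (2.2)(0.75)² = 1.2375 kg m^2.
Total I = 3.2954 + 2.4496 + 1.2243 + 1.2375 = 8.2068 kg m^2.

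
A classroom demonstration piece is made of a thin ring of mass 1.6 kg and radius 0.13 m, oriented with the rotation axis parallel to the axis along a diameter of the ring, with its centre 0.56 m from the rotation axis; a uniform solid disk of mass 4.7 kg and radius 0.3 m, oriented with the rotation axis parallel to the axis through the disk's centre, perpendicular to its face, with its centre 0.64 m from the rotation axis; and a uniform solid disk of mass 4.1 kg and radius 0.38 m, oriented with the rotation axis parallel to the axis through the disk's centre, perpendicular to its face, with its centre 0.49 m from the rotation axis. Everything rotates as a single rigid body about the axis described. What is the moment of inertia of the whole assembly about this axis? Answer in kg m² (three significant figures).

Thin ring: I_cm = (1/2)MR² = (1/2)(1.6)(0.13)² = 0.01352 kg m²; centre at d = 0.56 m, so I = I_cm + Md² gives I = 0.01352 + (1.6)(0.56)² = 0.51528 kg m².
Solid disk: I_cm = (1/2)MR² = (1/2)(4.7)(0.3)² = 0.2115 kg m²; centre at d = 0.64 m, so I = I_cm + Md² gives I = 0.2115 + (4.7)(0.64)² = 2.1366 kg m².
Solid disk: I_cm = (1/2)MR² = (1/2)(4.1)(0.38)² = 0.29602 kg m²; centre at d = 0.49 m, so I = I_cm + Md² gives I = 0.29602 + (4.1)(0.49)² = 1.2804 kg m².
Total I = 0.51528 + 2.1366 + 1.2804 = 3.9323 kg m².

3.93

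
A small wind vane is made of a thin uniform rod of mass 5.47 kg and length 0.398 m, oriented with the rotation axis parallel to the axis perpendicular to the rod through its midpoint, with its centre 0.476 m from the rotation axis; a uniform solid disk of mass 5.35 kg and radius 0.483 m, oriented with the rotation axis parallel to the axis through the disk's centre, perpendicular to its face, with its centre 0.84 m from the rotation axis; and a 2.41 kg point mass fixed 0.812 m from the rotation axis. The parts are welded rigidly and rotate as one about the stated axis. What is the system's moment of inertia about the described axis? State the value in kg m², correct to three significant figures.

7.30

Thin rod: I_cm = (1/12)ML² = (1/12)(5.47)(0.398)² = 0.072206 kg m²; centre at d = 0.476 m, so the parallel axis theorem gives I = 0.072206 + (5.47)(0.476)² = 1.3116 kg m².
Solid disk: I_cm = (1/2)MR² = (1/2)(5.35)(0.483)² = 0.62405 kg m²; centre at d = 0.84 m, so the parallel axis theorem gives I = 0.62405 + (5.35)(0.84)² = 4.399 kg m².
Point mass: I_cm = 0; centre at d = 0.812 m, so the parallel axis theorem gives I = 0 + (2.41)(0.812)² = 1.589 kg m².
Total I = 1.3116 + 4.399 + 1.589 = 7.2996 kg m².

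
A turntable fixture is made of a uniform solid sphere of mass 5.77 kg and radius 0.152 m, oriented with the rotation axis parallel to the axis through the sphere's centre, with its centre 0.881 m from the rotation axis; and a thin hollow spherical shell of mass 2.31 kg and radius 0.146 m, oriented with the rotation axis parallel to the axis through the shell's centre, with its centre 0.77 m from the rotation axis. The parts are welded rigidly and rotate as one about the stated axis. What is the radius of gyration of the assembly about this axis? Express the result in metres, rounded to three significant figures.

Solid sphere: I_cm = (2/5)MR² = (2/5)(5.77)(0.152)² = 0.053324 kg m²; centre at d = 0.881 m, so the parallel axis theorem gives I = 0.053324 + (5.77)(0.881)² = 4.5318 kg m².
Spherical shell: I_cm = (2/3)MR² = (2/3)(2.31)(0.146)² = 0.032827 kg m²; centre at d = 0.77 m, so the parallel axis theorem gives I = 0.032827 + (2.31)(0.77)² = 1.4024 kg m².
Total I = 5.9342 kg m²; total mass M = 8.08 kg.
k = √(I/M) = √(5.9342/8.08) = 0.85699 m.

0.857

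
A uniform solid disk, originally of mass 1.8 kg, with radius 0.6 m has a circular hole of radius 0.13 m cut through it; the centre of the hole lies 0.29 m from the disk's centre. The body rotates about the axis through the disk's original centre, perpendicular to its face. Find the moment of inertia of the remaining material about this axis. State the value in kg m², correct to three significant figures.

Unpierced body about its centre: I₀ = (1/2)MR² = (1/2)(1.8)(0.6)² = 0.324 kg m².
The removed disk has mass m = M·(r/R)² = (1.8)(0.13/0.6)² = 0.0845 kg (same uniform areal density).
Its moment of inertia about the rotation axis (parallel-axis theorem): I_hole = (1/2)mr² + md² = (1/2)(0.0845)(0.13)² + (0.0845)(0.29)² = 0.0078205 kg m².
Treating the hole as negative mass, I = I₀ − I_hole = 0.324 − 0.0078205 = 0.31618 kg m².

0.316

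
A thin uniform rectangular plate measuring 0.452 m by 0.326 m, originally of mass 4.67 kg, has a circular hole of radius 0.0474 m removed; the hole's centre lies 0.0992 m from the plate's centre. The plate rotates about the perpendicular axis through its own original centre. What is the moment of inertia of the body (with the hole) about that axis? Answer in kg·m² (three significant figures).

Unpierced body about its centre: I₀ = (1/12)M(a²+b²) = (1/12)(4.67)[(0.452)² + (0.326)²] = 0.12087 kg·m².
The removed disk has mass m = M·πr²/(ab) = (4.67)·π(0.0474)²/(0.452·0.326) = 0.2237 kg (same uniform areal density).
Its moment of inertia about the rotation axis (parallel-axis theorem): I_hole = (1/2)mr² + md² = (1/2)(0.2237)(0.0474)² + (0.2237)(0.0992)² = 0.0024527 kg·m².
Treating the hole as negative mass, I = I₀ − I_hole = 0.12087 − 0.0024527 = 0.11841 kg·m².

0.118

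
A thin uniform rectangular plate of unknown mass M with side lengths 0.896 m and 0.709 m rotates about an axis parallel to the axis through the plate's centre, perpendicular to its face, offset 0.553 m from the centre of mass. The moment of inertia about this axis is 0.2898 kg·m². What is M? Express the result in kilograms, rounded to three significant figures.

I = I_cm + Md² = (1/12)M(a²+b²) + Md² = M·[0.0833333·[(0.896)² + (0.709)²] + (0.553)²] = M·0.4146.
So M = 0.2898 / 0.4146 = 0.69899 kg.

0.699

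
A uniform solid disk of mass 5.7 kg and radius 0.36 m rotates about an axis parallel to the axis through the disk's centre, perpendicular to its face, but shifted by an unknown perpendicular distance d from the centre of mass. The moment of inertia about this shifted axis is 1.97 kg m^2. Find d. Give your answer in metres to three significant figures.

About the centre-of-mass axis, I_cm = (1/2)MR² = (1/2)(5.7)(0.36)² = 0.36936 kg m^2.
Parallel axis theorem: I = I_cm + Md², so Md² = 1.97 − 0.36936 = 1.6006 kg m^2.
d = √(1.6006 / 5.7) = 0.52992 m.

0.530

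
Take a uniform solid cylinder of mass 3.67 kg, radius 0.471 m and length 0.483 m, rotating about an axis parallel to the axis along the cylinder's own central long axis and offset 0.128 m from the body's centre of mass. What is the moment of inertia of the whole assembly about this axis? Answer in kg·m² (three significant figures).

0.467

I_cm = (1/2)MR² = (1/2)(3.67)(0.471)² = 0.40708 kg·m²; centre at d = 0.128 m, so the parallel axis theorem gives I = 0.40708 + (3.67)(0.128)² = 0.46721 kg·m².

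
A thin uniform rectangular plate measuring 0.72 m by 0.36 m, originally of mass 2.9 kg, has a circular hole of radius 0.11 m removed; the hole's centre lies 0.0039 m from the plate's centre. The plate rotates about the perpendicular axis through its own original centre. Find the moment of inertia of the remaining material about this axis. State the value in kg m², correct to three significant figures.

Unpierced body about its centre: I₀ = (1/12)M(a²+b²) = (1/12)(2.9)[(0.72)² + (0.36)²] = 0.1566 kg m².
The removed disk has mass m = M·πr²/(ab) = (2.9)·π(0.11)²/(0.72·0.36) = 0.4253 kg (same uniform areal density).
Its moment of inertia about the rotation axis (parallel-axis theorem): I_hole = (1/2)mr² + md² = (1/2)(0.4253)(0.11)² + (0.4253)(0.0039)² = 0.0025796 kg m².
Treating the hole as negative mass, I = I₀ − I_hole = 0.1566 − 0.0025796 = 0.15402 kg m².

0.154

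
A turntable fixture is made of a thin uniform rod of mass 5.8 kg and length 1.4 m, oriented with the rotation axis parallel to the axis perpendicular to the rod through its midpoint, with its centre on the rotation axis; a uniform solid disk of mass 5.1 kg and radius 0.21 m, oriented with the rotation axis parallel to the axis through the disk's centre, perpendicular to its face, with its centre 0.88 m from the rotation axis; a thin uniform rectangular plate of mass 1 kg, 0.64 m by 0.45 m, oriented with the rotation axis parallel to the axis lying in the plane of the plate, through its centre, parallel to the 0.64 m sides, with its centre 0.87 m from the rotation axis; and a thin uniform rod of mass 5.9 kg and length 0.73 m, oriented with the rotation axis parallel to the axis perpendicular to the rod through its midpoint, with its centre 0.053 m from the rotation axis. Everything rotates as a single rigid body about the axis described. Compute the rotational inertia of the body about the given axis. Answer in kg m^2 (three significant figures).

6.06

Thin rod: I_cm = (1/12)ML² = (1/12)(5.8)(1.4)² = 0.94733 kg m^2; axis through the centre, so I = 0.94733 kg m^2.
Solid disk: I_cm = (1/2)MR² = (1/2)(5.1)(0.21)² = 0.11245 kg m^2; centre at d = 0.88 m, so the parallel axis theorem gives I = 0.11245 + (5.1)(0.88)² = 4.0619 kg m^2.
Rectangular plate: I_cm = (1/12)Mb² = (1/12)(1)(0.45)² = 0.016875 kg m^2; centre at d = 0.87 m, so the parallel axis theorem gives I = 0.016875 + (1)(0.87)² = 0.77377 kg m^2.
Thin rod: I_cm = (1/12)ML² = (1/12)(5.9)(0.73)² = 0.26201 kg m^2; centre at d = 0.053 m, so the parallel axis theorem gives I = 0.26201 + (5.9)(0.053)² = 0.27858 kg m^2.
Total I = 0.94733 + 4.0619 + 0.77377 + 0.27858 = 6.0616 kg m^2.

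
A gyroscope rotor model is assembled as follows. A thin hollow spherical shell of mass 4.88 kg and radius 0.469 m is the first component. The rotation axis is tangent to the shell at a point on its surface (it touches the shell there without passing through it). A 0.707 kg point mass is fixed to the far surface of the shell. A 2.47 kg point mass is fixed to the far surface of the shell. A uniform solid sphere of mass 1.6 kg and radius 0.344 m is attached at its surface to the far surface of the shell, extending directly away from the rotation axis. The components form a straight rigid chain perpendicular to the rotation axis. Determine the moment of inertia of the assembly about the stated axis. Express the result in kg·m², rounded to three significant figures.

Spherical shell: I_cm = (2/3)MR² = (2/3)(4.88)(0.469)² = 0.71561 kg·m²; centre at d = 0.469 m, so the parallel axis theorem gives I = 0.71561 + (4.88)(0.469)² = 1.789 kg·m².
Point mass: I_cm = 0; centre at d = 0.469 + 0.469 = 0.938 m, so the parallel axis theorem gives I = 0 + (0.707)(0.938)² = 0.62205 kg·m².
Point mass: I_cm = 0; centre at d = 0.469 + 0.469 = 0.938 m, so the parallel axis theorem gives I = 0 + (2.47)(0.938)² = 2.1732 kg·m².
Solid sphere: I_cm = (2/5)MR² = (2/5)(1.6)(0.344)² = 0.075735 kg·m²; centre at d = 0.469 + 0.469 + 0.344 = 1.282 m, so the parallel axis theorem gives I = 0.075735 + (1.6)(1.282)² = 2.7054 kg·m².
Total I = 1.789 + 0.62205 + 2.1732 + 2.7054 = 7.2897 kg·m².

7.29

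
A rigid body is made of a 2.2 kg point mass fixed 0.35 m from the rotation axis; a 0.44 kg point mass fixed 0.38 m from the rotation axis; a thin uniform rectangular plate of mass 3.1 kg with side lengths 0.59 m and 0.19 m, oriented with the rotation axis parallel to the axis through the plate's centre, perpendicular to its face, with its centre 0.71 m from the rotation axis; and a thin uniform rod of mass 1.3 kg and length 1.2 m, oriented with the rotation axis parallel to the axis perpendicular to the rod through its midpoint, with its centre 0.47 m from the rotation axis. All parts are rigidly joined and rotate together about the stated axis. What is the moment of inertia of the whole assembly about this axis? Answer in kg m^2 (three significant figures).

2.44

Point mass: I_cm = 0; centre at d = 0.35 m, so the parallel axis theorem gives I = 0 + (2.2)(0.35)² = 0.2695 kg m^2.
Point mass: I_cm = 0; centre at d = 0.38 m, so the parallel axis theorem gives I = 0 + (0.44)(0.38)² = 0.063536 kg m^2.
Rectangular plate: I_cm = (1/12)M(a²+b²) = (1/12)(3.1)[(0.59)² + (0.19)²] = 0.099252 kg m^2; centre at d = 0.71 m, so the parallel axis theorem gives I = 0.099252 + (3.1)(0.71)² = 1.662 kg m^2.
Thin rod: I_cm = (1/12)ML² = (1/12)(1.3)(1.2)² = 0.156 kg m^2; centre at d = 0.47 m, so the parallel axis theorem gives I = 0.156 + (1.3)(0.47)² = 0.44317 kg m^2.
Total I = 0.2695 + 0.063536 + 1.662 + 0.44317 = 2.4382 kg m^2.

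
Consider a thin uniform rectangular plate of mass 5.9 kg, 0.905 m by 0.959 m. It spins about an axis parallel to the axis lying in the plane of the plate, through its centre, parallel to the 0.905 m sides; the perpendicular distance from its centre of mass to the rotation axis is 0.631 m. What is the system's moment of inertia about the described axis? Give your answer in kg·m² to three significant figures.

2.80

I_cm = (1/12)Mb² = (1/12)(5.9)(0.959)² = 0.45218 kg·m²; centre at d = 0.631 m, so I = I_cm + Md² gives I = 0.45218 + (5.9)(0.631)² = 2.8013 kg·m².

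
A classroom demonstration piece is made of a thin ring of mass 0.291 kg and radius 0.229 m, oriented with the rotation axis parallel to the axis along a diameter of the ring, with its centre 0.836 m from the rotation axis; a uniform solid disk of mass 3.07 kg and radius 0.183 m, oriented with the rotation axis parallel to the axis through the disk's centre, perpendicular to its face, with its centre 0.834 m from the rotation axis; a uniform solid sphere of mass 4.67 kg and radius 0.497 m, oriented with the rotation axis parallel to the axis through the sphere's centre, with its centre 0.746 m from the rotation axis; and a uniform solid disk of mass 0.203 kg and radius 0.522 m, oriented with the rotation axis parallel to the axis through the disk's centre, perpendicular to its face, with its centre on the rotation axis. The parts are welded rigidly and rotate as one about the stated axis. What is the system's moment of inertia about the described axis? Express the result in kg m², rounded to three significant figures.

Thin ring: I_cm = (1/2)MR² = (1/2)(0.291)(0.229)² = 0.0076302 kg m²; centre at d = 0.836 m, so the parallel axis theorem gives I = 0.0076302 + (0.291)(0.836)² = 0.21101 kg m².
Solid disk: I_cm = (1/2)MR² = (1/2)(3.07)(0.183)² = 0.051406 kg m²; centre at d = 0.834 m, so the parallel axis theorem gives I = 0.051406 + (3.07)(0.834)² = 2.1868 kg m².
Solid sphere: I_cm = (2/5)MR² = (2/5)(4.67)(0.497)² = 0.46141 kg m²; centre at d = 0.746 m, so the parallel axis theorem gives I = 0.46141 + (4.67)(0.746)² = 3.0603 kg m².
Solid disk: I_cm = (1/2)MR² = (1/2)(0.203)(0.522)² = 0.027657 kg m²; axis through the centre, so I = 0.027657 kg m².
Total I = 0.21101 + 2.1868 + 3.0603 + 0.027657 = 5.4858 kg m².

5.49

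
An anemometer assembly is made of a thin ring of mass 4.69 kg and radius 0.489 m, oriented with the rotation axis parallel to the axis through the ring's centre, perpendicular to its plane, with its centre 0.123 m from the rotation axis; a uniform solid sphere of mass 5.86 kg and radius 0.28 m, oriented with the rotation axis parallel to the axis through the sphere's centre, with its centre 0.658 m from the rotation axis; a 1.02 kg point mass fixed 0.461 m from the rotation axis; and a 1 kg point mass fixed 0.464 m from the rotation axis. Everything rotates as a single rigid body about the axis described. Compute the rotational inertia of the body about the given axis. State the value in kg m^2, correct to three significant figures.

Thin ring: I_cm = MR² = (4.69)(0.489)² = 1.1215 kg m^2; centre at d = 0.123 m, so I = I_cm + Md² gives I = 1.1215 + (4.69)(0.123)² = 1.1924 kg m^2.
Solid sphere: I_cm = (2/5)MR² = (2/5)(5.86)(0.28)² = 0.18377 kg m^2; centre at d = 0.658 m, so I = I_cm + Md² gives I = 0.18377 + (5.86)(0.658)² = 2.7209 kg m^2.
Point mass: I_cm = 0; centre at d = 0.461 m, so I = I_cm + Md² gives I = 0 + (1.02)(0.461)² = 0.21677 kg m^2.
Point mass: I_cm = 0; centre at d = 0.464 m, so I = I_cm + Md² gives I = 0 + (1)(0.464)² = 0.2153 kg m^2.
Total I = 1.1924 + 2.7209 + 0.21677 + 0.2153 = 4.3454 kg m^2.

4.35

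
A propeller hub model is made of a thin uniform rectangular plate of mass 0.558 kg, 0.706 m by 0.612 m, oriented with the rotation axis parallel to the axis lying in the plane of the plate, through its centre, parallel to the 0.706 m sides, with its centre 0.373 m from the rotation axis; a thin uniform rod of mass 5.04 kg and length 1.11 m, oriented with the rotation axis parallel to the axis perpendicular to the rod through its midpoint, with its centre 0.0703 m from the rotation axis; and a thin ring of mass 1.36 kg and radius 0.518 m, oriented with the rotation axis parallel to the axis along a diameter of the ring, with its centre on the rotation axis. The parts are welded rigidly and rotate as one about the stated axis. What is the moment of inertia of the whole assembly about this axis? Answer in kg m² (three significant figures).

0.820

Rectangular plate: I_cm = (1/12)Mb² = (1/12)(0.558)(0.612)² = 0.017416 kg m²; centre at d = 0.373 m, so the parallel axis theorem gives I = 0.017416 + (0.558)(0.373)² = 0.09505 kg m².
Thin rod: I_cm = (1/12)ML² = (1/12)(5.04)(1.11)² = 0.51748 kg m²; centre at d = 0.0703 m, so the parallel axis theorem gives I = 0.51748 + (5.04)(0.0703)² = 0.54239 kg m².
Thin ring: I_cm = (1/2)MR² = (1/2)(1.36)(0.518)² = 0.18246 kg m²; axis through the centre, so I = 0.18246 kg m².
Total I = 0.09505 + 0.54239 + 0.18246 = 0.8199 kg m².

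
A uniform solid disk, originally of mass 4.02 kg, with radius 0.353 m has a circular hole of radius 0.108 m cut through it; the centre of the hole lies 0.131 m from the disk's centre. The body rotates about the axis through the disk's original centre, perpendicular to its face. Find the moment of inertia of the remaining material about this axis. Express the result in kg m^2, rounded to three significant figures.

0.242

Unpierced body about its centre: I₀ = (1/2)MR² = (1/2)(4.02)(0.353)² = 0.25046 kg m^2.
The removed disk has mass m = M·(r/R)² = (4.02)(0.108/0.353)² = 0.37629 kg (same uniform areal density).
Its moment of inertia about the rotation axis (parallel-axis theorem): I_hole = (1/2)mr² + md² = (1/2)(0.37629)(0.108)² + (0.37629)(0.131)² = 0.0086521 kg m^2.
Treating the hole as negative mass, I = I₀ − I_hole = 0.25046 − 0.0086521 = 0.24181 kg m^2.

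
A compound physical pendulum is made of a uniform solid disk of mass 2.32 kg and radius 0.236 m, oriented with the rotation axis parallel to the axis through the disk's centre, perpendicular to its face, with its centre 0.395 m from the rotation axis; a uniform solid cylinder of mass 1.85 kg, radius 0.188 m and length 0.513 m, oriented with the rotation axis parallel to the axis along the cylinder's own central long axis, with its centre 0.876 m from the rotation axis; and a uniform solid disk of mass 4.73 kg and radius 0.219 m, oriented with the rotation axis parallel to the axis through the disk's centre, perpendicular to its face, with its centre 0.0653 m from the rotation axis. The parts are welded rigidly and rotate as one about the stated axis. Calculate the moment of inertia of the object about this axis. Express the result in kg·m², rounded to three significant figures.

2.01

Solid disk: I_cm = (1/2)MR² = (1/2)(2.32)(0.236)² = 0.064607 kg·m²; centre at d = 0.395 m, so the parallel axis theorem gives I = 0.064607 + (2.32)(0.395)² = 0.42659 kg·m².
Solid cylinder: I_cm = (1/2)MR² = (1/2)(1.85)(0.188)² = 0.032693 kg·m²; centre at d = 0.876 m, so the parallel axis theorem gives I = 0.032693 + (1.85)(0.876)² = 1.4523 kg·m².
Solid disk: I_cm = (1/2)MR² = (1/2)(4.73)(0.219)² = 0.11343 kg·m²; centre at d = 0.0653 m, so the parallel axis theorem gives I = 0.11343 + (4.73)(0.0653)² = 0.1336 kg·m².
Total I = 0.42659 + 1.4523 + 0.1336 = 2.0125 kg·m².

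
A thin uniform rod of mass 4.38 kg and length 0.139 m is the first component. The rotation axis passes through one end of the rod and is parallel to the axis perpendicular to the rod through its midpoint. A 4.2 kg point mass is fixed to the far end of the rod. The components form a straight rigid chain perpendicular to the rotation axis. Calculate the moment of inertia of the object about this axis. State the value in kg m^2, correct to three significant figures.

Thin rod: I_cm = (1/12)ML² = (1/12)(4.38)(0.139)² = 0.0070522 kg m^2; centre at d = 0.0695 m, so the parallel axis theorem gives I = 0.0070522 + (4.38)(0.0695)² = 0.028209 kg m^2.
Point mass: I_cm = 0; centre at d = 0.0695 + 0.0695 = 0.139 m, so the parallel axis theorem gives I = 0 + (4.2)(0.139)² = 0.081148 kg m^2.
Total I = 0.028209 + 0.081148 = 0.10936 kg m^2.

0.109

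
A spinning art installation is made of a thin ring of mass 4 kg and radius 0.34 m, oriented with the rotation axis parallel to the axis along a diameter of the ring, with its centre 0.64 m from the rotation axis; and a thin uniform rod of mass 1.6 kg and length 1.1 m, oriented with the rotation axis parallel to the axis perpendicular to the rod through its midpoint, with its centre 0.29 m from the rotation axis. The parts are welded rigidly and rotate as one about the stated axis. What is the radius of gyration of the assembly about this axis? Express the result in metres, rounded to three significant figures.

Thin ring: I_cm = (1/2)MR² = (1/2)(4)(0.34)² = 0.2312 kg m²; centre at d = 0.64 m, so I = I_cm + Md² gives I = 0.2312 + (4)(0.64)² = 1.8696 kg m².
Thin rod: I_cm = (1/12)ML² = (1/12)(1.6)(1.1)² = 0.16133 kg m²; centre at d = 0.29 m, so I = I_cm + Md² gives I = 0.16133 + (1.6)(0.29)² = 0.29589 kg m².
Total I = 2.1655 kg m²; total mass M = 5.6 kg.
k = √(I/M) = √(2.1655/5.6) = 0.62185 m.

0.622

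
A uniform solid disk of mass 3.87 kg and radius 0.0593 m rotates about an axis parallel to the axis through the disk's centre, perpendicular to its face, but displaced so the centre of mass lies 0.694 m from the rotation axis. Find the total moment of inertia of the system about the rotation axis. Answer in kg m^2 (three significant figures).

I_cm = (1/2)MR² = (1/2)(3.87)(0.0593)² = 0.0068044 kg m^2; centre at d = 0.694 m, so I = I_cm + Md² gives I = 0.0068044 + (3.87)(0.694)² = 1.8707 kg m^2.

1.87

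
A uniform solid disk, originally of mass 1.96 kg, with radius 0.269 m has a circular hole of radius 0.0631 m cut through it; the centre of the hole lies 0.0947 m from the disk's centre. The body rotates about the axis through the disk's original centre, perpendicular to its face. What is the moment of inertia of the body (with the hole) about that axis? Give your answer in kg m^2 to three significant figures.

0.0697

Unpierced body about its centre: I₀ = (1/2)MR² = (1/2)(1.96)(0.269)² = 0.070914 kg m^2.
The removed disk has mass m = M·(r/R)² = (1.96)(0.0631/0.269)² = 0.10785 kg (same uniform areal density).
Its moment of inertia about the rotation axis (parallel-axis theorem): I_hole = (1/2)mr² + md² = (1/2)(0.10785)(0.0631)² + (0.10785)(0.0947)² = 0.0011819 kg m^2.
Treating the hole as negative mass, I = I₀ − I_hole = 0.070914 − 0.0011819 = 0.069732 kg m^2.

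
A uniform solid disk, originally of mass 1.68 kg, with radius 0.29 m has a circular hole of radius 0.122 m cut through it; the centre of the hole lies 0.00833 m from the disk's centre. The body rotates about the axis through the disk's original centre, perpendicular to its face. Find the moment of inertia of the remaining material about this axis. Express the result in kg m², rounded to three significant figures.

0.0684

Unpierced body about its centre: I₀ = (1/2)MR² = (1/2)(1.68)(0.29)² = 0.070644 kg m².
The removed disk has mass m = M·(r/R)² = (1.68)(0.122/0.29)² = 0.29733 kg (same uniform areal density).
Its moment of inertia about the rotation axis (parallel-axis theorem): I_hole = (1/2)mr² + md² = (1/2)(0.29733)(0.122)² + (0.29733)(0.00833)² = 0.0022333 kg m².
Treating the hole as negative mass, I = I₀ − I_hole = 0.070644 − 0.0022333 = 0.068411 kg m².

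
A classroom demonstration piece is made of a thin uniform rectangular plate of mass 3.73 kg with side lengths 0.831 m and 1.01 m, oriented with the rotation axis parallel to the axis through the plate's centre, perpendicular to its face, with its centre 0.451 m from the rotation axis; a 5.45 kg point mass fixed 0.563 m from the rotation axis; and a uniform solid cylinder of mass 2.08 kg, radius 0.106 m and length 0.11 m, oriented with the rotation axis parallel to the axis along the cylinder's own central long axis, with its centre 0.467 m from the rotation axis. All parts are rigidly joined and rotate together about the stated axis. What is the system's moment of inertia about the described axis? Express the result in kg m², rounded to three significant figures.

Rectangular plate: I_cm = (1/12)M(a²+b²) = (1/12)(3.73)[(0.831)² + (1.01)²] = 0.53173 kg m²; centre at d = 0.451 m, so I = I_cm + Md² gives I = 0.53173 + (3.73)(0.451)² = 1.2904 kg m².
Point mass: I_cm = 0; centre at d = 0.563 m, so I = I_cm + Md² gives I = 0 + (5.45)(0.563)² = 1.7275 kg m².
Solid cylinder: I_cm = (1/2)MR² = (1/2)(2.08)(0.106)² = 0.011685 kg m²; centre at d = 0.467 m, so I = I_cm + Md² gives I = 0.011685 + (2.08)(0.467)² = 0.46531 kg m².
Total I = 1.2904 + 1.7275 + 0.46531 = 3.4832 kg m².

3.48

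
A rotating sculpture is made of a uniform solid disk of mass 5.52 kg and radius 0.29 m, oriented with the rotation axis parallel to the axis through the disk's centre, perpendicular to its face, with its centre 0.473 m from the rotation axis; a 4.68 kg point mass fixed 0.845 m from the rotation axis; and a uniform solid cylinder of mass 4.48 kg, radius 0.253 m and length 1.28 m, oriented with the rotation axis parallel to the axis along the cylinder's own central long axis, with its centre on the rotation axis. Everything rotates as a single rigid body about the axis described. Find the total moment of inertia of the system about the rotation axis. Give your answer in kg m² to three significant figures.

4.95

Solid disk: I_cm = (1/2)MR² = (1/2)(5.52)(0.29)² = 0.23212 kg m²; centre at d = 0.473 m, so I = I_cm + Md² gives I = 0.23212 + (5.52)(0.473)² = 1.4671 kg m².
Point mass: I_cm = 0; centre at d = 0.845 m, so I = I_cm + Md² gives I = 0 + (4.68)(0.845)² = 3.3416 kg m².
Solid cylinder: I_cm = (1/2)MR² = (1/2)(4.48)(0.253)² = 0.14338 kg m²; axis through the centre, so I = 0.14338 kg m².
Total I = 1.4671 + 3.3416 + 0.14338 = 4.9521 kg m².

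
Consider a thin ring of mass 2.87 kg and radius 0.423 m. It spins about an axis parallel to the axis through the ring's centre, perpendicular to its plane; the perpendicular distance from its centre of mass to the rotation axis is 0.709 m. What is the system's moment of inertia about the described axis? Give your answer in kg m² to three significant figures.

I_cm = MR² = (2.87)(0.423)² = 0.51353 kg m²; centre at d = 0.709 m, so I = I_cm + Md² gives I = 0.51353 + (2.87)(0.709)² = 1.9562 kg m².

1.96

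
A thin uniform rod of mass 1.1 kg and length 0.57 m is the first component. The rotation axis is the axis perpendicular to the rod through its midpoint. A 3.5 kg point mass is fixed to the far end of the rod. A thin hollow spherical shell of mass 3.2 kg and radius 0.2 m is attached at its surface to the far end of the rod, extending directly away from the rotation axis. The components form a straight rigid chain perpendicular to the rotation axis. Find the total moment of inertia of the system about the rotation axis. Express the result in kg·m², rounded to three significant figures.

Thin rod: I_cm = (1/12)ML² = (1/12)(1.1)(0.57)² = 0.029782 kg·m²; axis through the centre, so I = 0.029782 kg·m².
Point mass: I_cm = 0; centre at d = 0.285 m, so I = I_cm + Md² gives I = 0 + (3.5)(0.285)² = 0.28429 kg·m².
Spherical shell: I_cm = (2/3)MR² = (2/3)(3.2)(0.2)² = 0.085333 kg·m²; centre at d = 0.285 + 0.2 = 0.485 m, so I = I_cm + Md² gives I = 0.085333 + (3.2)(0.485)² = 0.83805 kg·m².
Total I = 0.029782 + 0.28429 + 0.83805 = 1.1521 kg·m².

1.15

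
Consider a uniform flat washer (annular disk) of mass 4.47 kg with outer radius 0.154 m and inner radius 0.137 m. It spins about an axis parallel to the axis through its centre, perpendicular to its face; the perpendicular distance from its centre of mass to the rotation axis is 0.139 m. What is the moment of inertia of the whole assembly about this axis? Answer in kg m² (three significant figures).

0.181

I_cm = (1/2)M(R²+r²) = (1/2)(4.47)[(0.154)² + (0.137)²] = 0.094954 kg m²; centre at d = 0.139 m, so I = I_cm + Md² gives I = 0.094954 + (4.47)(0.139)² = 0.18132 kg m².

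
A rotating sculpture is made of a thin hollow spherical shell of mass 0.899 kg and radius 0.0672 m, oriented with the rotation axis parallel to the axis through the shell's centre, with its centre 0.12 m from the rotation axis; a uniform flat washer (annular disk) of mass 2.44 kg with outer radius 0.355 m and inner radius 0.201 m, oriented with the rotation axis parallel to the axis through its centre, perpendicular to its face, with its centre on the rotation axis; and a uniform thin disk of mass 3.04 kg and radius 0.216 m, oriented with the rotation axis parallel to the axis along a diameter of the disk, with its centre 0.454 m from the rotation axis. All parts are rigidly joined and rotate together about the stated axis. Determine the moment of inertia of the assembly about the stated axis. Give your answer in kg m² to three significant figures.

Spherical shell: I_cm = (2/3)MR² = (2/3)(0.899)(0.0672)² = 0.0027065 kg m²; centre at d = 0.12 m, so I = I_cm + Md² gives I = 0.0027065 + (0.899)(0.12)² = 0.015652 kg m².
Annular disk: I_cm = (1/2)M(R²+r²) = (1/2)(2.44)[(0.355)² + (0.201)²] = 0.20304 kg m²; axis through the centre, so I = 0.20304 kg m².
Thin disk: I_cm = (1/4)MR² = (1/4)(3.04)(0.216)² = 0.035459 kg m²; centre at d = 0.454 m, so I = I_cm + Md² gives I = 0.035459 + (3.04)(0.454)² = 0.66205 kg m².
Total I = 0.015652 + 0.20304 + 0.66205 = 0.88074 kg m².

0.881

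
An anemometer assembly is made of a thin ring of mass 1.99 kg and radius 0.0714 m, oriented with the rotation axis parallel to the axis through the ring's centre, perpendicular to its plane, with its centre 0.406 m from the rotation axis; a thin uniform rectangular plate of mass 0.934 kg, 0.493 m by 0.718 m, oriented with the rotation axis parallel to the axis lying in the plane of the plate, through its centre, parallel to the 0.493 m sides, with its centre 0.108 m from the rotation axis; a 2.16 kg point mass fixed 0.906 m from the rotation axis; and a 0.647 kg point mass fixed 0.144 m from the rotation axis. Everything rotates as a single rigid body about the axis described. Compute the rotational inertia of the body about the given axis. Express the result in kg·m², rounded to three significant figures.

Thin ring: I_cm = MR² = (1.99)(0.0714)² = 0.010145 kg·m²; centre at d = 0.406 m, so the parallel axis theorem gives I = 0.010145 + (1.99)(0.406)² = 0.33817 kg·m².
Rectangular plate: I_cm = (1/12)Mb² = (1/12)(0.934)(0.718)² = 0.040125 kg·m²; centre at d = 0.108 m, so the parallel axis theorem gives I = 0.040125 + (0.934)(0.108)² = 0.051019 kg·m².
Point mass: I_cm = 0; centre at d = 0.906 m, so the parallel axis theorem gives I = 0 + (2.16)(0.906)² = 1.773 kg·m².
Point mass: I_cm = 0; centre at d = 0.144 m, so the parallel axis theorem gives I = 0 + (0.647)(0.144)² = 0.013416 kg·m².
Total I = 0.33817 + 0.051019 + 1.773 + 0.013416 = 2.1756 kg·m².

2.18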